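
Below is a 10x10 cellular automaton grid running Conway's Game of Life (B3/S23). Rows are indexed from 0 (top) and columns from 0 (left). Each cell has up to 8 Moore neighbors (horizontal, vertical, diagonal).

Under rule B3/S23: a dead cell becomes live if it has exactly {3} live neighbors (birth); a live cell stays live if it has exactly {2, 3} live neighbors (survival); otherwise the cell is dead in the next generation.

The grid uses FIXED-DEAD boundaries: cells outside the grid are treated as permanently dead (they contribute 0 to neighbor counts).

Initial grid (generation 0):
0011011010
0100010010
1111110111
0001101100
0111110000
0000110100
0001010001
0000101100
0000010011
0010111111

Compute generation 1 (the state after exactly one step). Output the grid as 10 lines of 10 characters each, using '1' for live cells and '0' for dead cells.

Answer: 0010111100
1000000000
1100000001
1000000100
0010000100
0000000000
0001000110
0000101101
0001000001
0000111101

Derivation:
Simulating step by step:
Generation 0 (given above): 45 live cells
Generation 1: 27 live cells
(generation 1 grid is the final answer)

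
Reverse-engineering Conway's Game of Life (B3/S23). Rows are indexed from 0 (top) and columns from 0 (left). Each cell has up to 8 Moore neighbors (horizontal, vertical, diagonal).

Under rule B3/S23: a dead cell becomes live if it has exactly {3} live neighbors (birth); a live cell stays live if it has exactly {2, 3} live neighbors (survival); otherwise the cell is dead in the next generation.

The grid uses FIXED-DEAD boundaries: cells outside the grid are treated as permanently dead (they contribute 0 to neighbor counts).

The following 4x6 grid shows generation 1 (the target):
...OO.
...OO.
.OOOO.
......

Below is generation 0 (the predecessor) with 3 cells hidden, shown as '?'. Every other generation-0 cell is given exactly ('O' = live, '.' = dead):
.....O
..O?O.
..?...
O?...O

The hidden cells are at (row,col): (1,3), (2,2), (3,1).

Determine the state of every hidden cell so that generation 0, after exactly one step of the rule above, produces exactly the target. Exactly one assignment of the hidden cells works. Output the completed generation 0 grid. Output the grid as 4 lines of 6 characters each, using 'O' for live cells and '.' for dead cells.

Answer: .....O
..OOO.
......
OO...O

Derivation:
Hidden generation-0 cells (in order): (1,3), (2,2), (3,1).
A hidden cell only influences target cells in its own 3x3 neighborhood. Try each of the 2^3 = 8 assignments, step the completed generation 0 forward once under B3/S23, and compare with the target:
  (1,3)=. (2,2)=. (3,1)=. -> step gives (0,3)='.' but target has 'O' -> reject
  (1,3)=. (2,2)=. (3,1)=O -> step gives (0,3)='.' but target has 'O' -> reject
  (1,3)=. (2,2)=O (3,1)=. -> step gives (0,3)='.' but target has 'O' -> reject
  (1,3)=. (2,2)=O (3,1)=O -> step gives (0,3)='.' but target has 'O' -> reject
  (1,3)=O (2,2)=. (3,1)=. -> step gives (2,1)='.' but target has 'O' -> reject
  (1,3)=O (2,2)=. (3,1)=O -> step reproduces the target at every cell -> ACCEPT
  (1,3)=O (2,2)=O (3,1)=. -> step gives (1,2)='O' but target has '.' -> reject
  (1,3)=O (2,2)=O (3,1)=O -> step gives (1,2)='O' but target has '.' -> reject
Unique solution: (1,3)=live, (2,2)=dead, (3,1)=live.
Check: live-neighbor counts of every cell in the completed generation 0:
012331
011222
233332
111010
Applying B3/S23 to generation 0 with these counts gives:
...OO.
...OO.
.OOOO.
......
which matches the target exactly.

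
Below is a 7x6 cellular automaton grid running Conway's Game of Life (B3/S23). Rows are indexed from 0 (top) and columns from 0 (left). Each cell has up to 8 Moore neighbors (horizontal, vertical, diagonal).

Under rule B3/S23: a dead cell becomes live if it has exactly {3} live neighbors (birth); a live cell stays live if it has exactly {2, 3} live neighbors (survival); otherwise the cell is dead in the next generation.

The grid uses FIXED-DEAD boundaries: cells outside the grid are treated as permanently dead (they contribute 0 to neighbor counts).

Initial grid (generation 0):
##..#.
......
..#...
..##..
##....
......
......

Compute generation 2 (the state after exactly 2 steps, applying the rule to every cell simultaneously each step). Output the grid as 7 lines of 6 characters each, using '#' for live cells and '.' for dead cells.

Simulating step by step:
Generation 0 (given above): 8 live cells
Generation 1: 7 live cells
......
.#....
..##..
..##..
.##...
......
......
Generation 2: 6 live cells
(generation 2 grid is the final answer)

Answer: ......
..#...
.#.#..
......
.###..
......
......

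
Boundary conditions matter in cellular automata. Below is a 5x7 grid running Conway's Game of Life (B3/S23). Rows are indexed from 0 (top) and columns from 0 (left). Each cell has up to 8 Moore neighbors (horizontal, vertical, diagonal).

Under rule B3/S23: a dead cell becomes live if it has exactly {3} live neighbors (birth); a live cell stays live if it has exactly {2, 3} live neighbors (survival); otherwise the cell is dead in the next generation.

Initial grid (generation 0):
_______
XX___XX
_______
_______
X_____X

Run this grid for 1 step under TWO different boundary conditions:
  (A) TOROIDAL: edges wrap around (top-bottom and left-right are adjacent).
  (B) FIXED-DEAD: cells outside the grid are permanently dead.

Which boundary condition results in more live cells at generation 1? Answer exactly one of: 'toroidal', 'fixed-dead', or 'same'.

Under TOROIDAL boundary, generation 1:
_X___X_
X_____X
X_____X
_______
_______
Population = 6

Under FIXED-DEAD boundary, generation 1:
_______
_______
_______
_______
_______
Population = 0

Comparison: toroidal=6, fixed-dead=0 -> toroidal

Answer: toroidal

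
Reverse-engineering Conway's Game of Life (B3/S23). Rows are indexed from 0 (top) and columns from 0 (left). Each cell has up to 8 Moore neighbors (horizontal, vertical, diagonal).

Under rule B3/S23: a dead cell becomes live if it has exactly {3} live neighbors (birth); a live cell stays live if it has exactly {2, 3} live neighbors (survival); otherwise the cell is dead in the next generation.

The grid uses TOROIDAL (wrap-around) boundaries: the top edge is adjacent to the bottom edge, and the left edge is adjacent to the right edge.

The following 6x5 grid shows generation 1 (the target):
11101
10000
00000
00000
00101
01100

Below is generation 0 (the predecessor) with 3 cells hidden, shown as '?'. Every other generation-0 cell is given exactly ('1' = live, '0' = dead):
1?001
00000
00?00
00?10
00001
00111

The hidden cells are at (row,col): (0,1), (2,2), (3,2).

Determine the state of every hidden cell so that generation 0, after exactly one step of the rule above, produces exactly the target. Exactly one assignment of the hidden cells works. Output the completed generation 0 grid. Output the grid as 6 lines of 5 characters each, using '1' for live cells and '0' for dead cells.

Answer: 11001
00000
00000
00010
00001
00111

Derivation:
Hidden generation-0 cells (in order): (0,1), (2,2), (3,2).
A hidden cell only influences target cells in its own 3x3 neighborhood. Try each of the 2^3 = 8 assignments, step the completed generation 0 forward once under B3/S23, and compare with the target:
  (0,1)=0 (2,2)=0 (3,2)=0 -> step gives (0,1)='0' but target has '1' -> reject
  (0,1)=0 (2,2)=0 (3,2)=1 -> step gives (0,1)='0' but target has '1' -> reject
  (0,1)=0 (2,2)=1 (3,2)=0 -> step gives (0,1)='0' but target has '1' -> reject
  (0,1)=0 (2,2)=1 (3,2)=1 -> step gives (0,1)='0' but target has '1' -> reject
  (0,1)=1 (2,2)=0 (3,2)=0 -> step reproduces the target at every cell -> ACCEPT
  (0,1)=1 (2,2)=0 (3,2)=1 -> step gives (3,3)='1' but target has '0' -> reject
  (0,1)=1 (2,2)=1 (3,2)=0 -> step gives (1,1)='1' but target has '0' -> reject
  (0,1)=1 (2,2)=1 (3,2)=1 -> step gives (1,1)='1' but target has '0' -> reject
Unique solution: (0,1)=live, (2,2)=dead, (3,2)=dead.
Check: live-neighbor counts of every cell in the completed generation 0:
32343
32112
00111
10112
21353
53244
Applying B3/S23 to generation 0 with these counts gives:
11101
10000
00000
00000
00101
01100
which matches the target exactly.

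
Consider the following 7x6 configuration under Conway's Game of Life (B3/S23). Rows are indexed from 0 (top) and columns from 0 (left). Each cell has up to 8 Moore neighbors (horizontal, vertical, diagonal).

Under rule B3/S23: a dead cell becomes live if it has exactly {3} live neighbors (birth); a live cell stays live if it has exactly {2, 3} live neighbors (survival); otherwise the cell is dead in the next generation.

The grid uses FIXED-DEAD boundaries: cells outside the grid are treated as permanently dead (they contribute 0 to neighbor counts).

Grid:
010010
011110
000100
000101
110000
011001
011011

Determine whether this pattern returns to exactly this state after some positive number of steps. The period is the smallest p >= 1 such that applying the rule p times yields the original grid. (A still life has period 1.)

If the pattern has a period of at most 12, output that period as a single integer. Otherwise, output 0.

Simulating and comparing each generation to the original:
Gen 0 (original, given above): 18 live cells
Gen 1: 17 live cells, differs from original
Gen 2: 8 live cells, differs from original
Gen 3: 7 live cells, differs from original
Gen 4: 6 live cells, differs from original
Gen 5: 6 live cells, differs from original
Gen 6: 6 live cells, differs from original
Gen 7: 6 live cells, differs from original
Gen 8: 6 live cells, differs from original
Gen 9: 6 live cells, differs from original
Gen 10: 6 live cells, differs from original
Gen 11: 6 live cells, differs from original
Gen 12: 6 live cells, differs from original
No period found within 12 steps.

Answer: 0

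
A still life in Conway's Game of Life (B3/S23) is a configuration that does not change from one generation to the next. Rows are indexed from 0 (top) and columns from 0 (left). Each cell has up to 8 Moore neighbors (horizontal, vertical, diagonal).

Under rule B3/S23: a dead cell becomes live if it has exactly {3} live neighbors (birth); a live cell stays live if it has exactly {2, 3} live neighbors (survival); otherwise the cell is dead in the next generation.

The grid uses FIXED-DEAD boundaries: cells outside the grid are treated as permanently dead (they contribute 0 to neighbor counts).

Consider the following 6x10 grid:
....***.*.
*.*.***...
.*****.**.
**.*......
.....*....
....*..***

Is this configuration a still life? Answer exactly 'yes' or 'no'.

Answer: no

Derivation:
Compute generation 1 and compare to generation 0 (given above):
Generation 1:
...**.**..
..*.....*.
.......*..
**.*.**...
....*...*.
........*.
Cell (0,3) differs: gen0=0 vs gen1=1 -> NOT a still life.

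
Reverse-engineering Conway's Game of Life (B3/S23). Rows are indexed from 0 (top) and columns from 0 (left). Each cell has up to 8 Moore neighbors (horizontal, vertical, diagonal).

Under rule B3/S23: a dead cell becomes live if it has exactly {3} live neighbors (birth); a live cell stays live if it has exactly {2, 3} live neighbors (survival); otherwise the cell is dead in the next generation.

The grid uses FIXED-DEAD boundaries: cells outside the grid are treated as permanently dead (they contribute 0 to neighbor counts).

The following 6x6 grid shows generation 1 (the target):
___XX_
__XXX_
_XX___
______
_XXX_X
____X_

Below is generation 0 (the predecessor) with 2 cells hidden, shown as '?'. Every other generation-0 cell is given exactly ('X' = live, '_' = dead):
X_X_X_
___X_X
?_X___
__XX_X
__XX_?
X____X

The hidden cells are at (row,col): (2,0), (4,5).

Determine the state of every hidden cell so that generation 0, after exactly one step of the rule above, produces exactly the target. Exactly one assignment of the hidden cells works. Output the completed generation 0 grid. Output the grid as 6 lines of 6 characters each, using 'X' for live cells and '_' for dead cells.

Hidden generation-0 cells (in order): (2,0), (4,5).
A hidden cell only influences target cells in its own 3x3 neighborhood. Try each of the 2^2 = 4 assignments, step the completed generation 0 forward once under B3/S23, and compare with the target:
  (2,0)=_ (4,5)=_ -> step gives (1,1)='X' but target has '_' -> reject
  (2,0)=_ (4,5)=X -> step gives (1,1)='X' but target has '_' -> reject
  (2,0)=X (4,5)=_ -> step gives (3,4)='X' but target has '_' -> reject
  (2,0)=X (4,5)=X -> step reproduces the target at every cell -> ACCEPT
Unique solution: (2,0)=live, (4,5)=live.
Check: live-neighbor counts of every cell in the completed generation 0:
021322
243331
033442
144441
133352
022231
Applying B3/S23 to generation 0 with these counts gives:
___XX_
__XXX_
_XX___
______
_XXX_X
____X_
which matches the target exactly.

Answer: X_X_X_
___X_X
X_X___
__XX_X
__XX_X
X____X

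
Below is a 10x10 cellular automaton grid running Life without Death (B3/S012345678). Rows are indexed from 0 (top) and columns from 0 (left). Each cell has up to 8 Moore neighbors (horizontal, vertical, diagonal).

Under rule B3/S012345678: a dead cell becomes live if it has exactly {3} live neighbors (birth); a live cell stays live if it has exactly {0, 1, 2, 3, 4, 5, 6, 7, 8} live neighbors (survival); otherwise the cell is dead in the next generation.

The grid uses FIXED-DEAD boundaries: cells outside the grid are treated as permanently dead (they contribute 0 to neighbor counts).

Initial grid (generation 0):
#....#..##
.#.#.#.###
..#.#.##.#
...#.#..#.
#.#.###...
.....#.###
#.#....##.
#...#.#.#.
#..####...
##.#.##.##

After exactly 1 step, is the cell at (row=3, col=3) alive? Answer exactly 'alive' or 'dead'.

Simulating step by step:
Generation 0 (given above): 47 live cells
Generation 1: 64 live cells
#...######
.###.#.###
..#.#.##.#
.###.#..#.
#.#####..#
...###.###
###..#.##.
#...#.#.#.
#.#####.##
####.#####

Cell (3,3) at generation 1: 1 -> alive

Answer: alive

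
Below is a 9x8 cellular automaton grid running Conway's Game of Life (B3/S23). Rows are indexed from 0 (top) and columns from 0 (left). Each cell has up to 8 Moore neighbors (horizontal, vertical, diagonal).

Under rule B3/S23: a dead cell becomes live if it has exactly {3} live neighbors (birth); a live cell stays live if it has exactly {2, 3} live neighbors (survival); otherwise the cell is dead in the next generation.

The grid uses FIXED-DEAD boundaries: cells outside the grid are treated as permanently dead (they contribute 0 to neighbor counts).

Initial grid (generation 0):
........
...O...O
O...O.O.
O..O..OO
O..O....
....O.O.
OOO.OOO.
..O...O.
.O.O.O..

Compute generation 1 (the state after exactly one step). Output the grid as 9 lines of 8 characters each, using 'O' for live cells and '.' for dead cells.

Answer: ........
........
...OOOO.
OO.OOOOO
...OOOOO
O.O.O.O.
.OO.O.OO
O.....O.
..O.....

Derivation:
Simulating step by step:
Generation 0 (given above): 24 live cells
Generation 1: 28 live cells
(generation 1 grid is the final answer)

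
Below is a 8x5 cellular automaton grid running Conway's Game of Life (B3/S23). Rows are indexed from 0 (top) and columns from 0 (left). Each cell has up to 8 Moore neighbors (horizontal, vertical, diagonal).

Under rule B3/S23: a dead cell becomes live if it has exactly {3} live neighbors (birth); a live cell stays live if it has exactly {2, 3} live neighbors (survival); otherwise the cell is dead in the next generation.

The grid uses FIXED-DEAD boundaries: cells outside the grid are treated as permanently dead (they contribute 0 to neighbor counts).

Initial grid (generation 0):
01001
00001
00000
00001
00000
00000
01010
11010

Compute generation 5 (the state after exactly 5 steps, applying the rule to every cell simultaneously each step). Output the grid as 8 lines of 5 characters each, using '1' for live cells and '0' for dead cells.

Answer: 00000
00000
00000
00000
00000
00000
11000
11000

Derivation:
Simulating step by step:
Generation 0 (given above): 9 live cells
Generation 1: 4 live cells
00000
00000
00000
00000
00000
00000
11000
11000
Generation 2: 4 live cells
00000
00000
00000
00000
00000
00000
11000
11000
Generation 3: 4 live cells
00000
00000
00000
00000
00000
00000
11000
11000
Generation 4: 4 live cells
00000
00000
00000
00000
00000
00000
11000
11000
Generation 5: 4 live cells
(generation 5 grid is the final answer)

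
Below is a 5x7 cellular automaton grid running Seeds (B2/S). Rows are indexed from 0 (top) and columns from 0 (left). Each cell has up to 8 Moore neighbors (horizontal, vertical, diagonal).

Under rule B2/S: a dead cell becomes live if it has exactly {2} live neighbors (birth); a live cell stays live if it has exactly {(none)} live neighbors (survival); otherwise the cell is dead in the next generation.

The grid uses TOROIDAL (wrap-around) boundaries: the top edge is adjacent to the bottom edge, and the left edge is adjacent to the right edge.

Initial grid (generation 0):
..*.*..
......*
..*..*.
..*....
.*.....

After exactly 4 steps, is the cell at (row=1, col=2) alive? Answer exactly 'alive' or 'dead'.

Simulating step by step:
Generation 0 (given above): 7 live cells
Generation 1: 11 live cells
**.*.*.
.**.*..
.*.*..*
...*...
.......
Generation 2: 8 live cells
......*
.......
.....*.
*...*..
**.*..*
Generation 3: 11 live cells
.**..*.
.....**
....*.*
..**...
..*.*..
Generation 4: 8 live cells
*......
.***...
*.*....
.*.....
.....*.

Cell (1,2) at generation 4: 1 -> alive

Answer: alive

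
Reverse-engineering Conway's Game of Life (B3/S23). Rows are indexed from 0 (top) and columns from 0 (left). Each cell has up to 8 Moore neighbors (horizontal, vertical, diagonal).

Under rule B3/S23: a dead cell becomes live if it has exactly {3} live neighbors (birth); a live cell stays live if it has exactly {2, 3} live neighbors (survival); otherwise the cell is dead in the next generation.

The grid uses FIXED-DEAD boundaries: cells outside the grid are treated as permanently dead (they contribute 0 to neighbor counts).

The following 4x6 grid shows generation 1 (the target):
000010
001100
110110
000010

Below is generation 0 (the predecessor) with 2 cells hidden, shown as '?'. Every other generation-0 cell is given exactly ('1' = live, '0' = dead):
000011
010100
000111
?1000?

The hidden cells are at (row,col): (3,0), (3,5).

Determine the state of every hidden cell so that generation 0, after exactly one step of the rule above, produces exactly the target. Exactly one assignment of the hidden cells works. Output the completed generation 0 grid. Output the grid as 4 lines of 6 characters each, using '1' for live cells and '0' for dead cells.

Hidden generation-0 cells (in order): (3,0), (3,5).
A hidden cell only influences target cells in its own 3x3 neighborhood. Try each of the 2^2 = 4 assignments, step the completed generation 0 forward once under B3/S23, and compare with the target:
  (3,0)=0 (3,5)=0 -> step gives (2,0)='0' but target has '1' -> reject
  (3,0)=0 (3,5)=1 -> step gives (2,0)='0' but target has '1' -> reject
  (3,0)=1 (3,5)=0 -> step reproduces the target at every cell -> ACCEPT
  (3,0)=1 (3,5)=1 -> step gives (2,4)='0' but target has '1' -> reject
Unique solution: (3,0)=live, (3,5)=dead.
Check: live-neighbor counts of every cell in the completed generation 0:
112221
103364
334231
112232
Applying B3/S23 to generation 0 with these counts gives:
000010
001100
110110
000010
which matches the target exactly.

Answer: 000011
010100
000111
110000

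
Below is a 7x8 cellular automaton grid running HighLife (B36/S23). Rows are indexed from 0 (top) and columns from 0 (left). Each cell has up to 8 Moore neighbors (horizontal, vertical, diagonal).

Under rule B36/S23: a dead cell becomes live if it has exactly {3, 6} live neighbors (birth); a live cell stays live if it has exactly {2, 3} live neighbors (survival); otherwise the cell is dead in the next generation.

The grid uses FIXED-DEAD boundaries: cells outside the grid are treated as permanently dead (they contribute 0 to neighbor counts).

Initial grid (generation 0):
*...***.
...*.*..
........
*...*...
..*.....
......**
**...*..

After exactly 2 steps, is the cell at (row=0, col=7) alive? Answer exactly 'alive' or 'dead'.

Simulating step by step:
Generation 0 (given above): 14 live cells
Generation 1: 9 live cells
....***.
.....**.
....*...
........
........
.*....*.
......*.
Generation 2: 4 live cells
....*.*.
......*.
.....*..
........
........
........
........

Cell (0,7) at generation 2: 0 -> dead

Answer: dead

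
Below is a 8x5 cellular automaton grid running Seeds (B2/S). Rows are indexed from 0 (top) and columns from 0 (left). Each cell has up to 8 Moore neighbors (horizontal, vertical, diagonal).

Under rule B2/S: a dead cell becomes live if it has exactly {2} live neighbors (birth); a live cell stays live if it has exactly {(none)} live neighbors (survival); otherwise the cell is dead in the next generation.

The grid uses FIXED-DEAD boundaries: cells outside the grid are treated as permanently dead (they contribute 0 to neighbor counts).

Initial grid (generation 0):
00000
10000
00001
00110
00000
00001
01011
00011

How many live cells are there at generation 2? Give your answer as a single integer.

Answer: 5

Derivation:
Simulating step by step:
Generation 0 (given above): 10 live cells
Generation 1: 6 live cells
00000
00000
01100
00001
00101
00100
00000
00000
Generation 2: 5 live cells
00000
01100
00010
00000
01000
01000
00000
00000
Population at generation 2: 5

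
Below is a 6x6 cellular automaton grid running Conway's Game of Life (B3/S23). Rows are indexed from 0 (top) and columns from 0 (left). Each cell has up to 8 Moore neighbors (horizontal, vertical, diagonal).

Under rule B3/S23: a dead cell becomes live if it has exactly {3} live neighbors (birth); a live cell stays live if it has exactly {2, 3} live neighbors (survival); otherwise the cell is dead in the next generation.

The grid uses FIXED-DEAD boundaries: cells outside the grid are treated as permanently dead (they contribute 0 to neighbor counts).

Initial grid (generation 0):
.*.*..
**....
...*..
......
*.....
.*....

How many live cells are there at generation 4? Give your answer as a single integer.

Simulating step by step:
Generation 0 (given above): 7 live cells
Generation 1: 5 live cells
***...
**....
......
......
......
......
Generation 2: 4 live cells
*.*...
*.*...
......
......
......
......
Generation 3: 0 live cells
......
......
......
......
......
......
Generation 4: 0 live cells
......
......
......
......
......
......
Population at generation 4: 0

Answer: 0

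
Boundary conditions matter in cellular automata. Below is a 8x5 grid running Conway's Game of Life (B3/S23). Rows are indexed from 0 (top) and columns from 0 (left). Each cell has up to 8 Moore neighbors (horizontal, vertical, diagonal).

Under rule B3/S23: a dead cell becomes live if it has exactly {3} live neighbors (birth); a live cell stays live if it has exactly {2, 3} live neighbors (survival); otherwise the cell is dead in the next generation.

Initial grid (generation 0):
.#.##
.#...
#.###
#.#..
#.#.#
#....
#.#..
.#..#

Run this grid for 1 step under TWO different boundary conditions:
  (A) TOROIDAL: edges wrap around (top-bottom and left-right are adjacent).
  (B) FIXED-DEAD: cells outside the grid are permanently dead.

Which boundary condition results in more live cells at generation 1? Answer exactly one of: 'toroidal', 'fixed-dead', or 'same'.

Under TOROIDAL boundary, generation 1:
.#.##
.#...
#.###
..#..
#..##
#..#.
#...#
.#..#
Population = 18

Under FIXED-DEAD boundary, generation 1:
..#..
##...
#.##.
#.#.#
#..#.
#..#.
#....
.#...
Population = 15

Comparison: toroidal=18, fixed-dead=15 -> toroidal

Answer: toroidal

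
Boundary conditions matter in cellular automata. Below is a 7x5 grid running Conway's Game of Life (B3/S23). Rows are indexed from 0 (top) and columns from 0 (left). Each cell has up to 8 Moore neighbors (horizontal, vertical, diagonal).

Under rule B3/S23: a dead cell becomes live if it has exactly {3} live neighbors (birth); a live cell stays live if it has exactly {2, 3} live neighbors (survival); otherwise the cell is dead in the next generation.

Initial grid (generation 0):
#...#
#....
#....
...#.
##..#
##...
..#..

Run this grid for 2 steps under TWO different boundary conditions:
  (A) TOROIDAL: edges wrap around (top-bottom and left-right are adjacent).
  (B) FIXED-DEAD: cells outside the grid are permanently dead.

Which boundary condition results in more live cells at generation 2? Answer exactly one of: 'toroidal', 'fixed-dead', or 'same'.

Answer: toroidal

Derivation:
Under TOROIDAL boundary, generation 2:
.#..#
.#...
.#...
.###.
.##..
.##.#
.#..#
Population = 14

Under FIXED-DEAD boundary, generation 2:
.....
.....
.....
#.#..
..#..
#.#..
.#...
Population = 6

Comparison: toroidal=14, fixed-dead=6 -> toroidal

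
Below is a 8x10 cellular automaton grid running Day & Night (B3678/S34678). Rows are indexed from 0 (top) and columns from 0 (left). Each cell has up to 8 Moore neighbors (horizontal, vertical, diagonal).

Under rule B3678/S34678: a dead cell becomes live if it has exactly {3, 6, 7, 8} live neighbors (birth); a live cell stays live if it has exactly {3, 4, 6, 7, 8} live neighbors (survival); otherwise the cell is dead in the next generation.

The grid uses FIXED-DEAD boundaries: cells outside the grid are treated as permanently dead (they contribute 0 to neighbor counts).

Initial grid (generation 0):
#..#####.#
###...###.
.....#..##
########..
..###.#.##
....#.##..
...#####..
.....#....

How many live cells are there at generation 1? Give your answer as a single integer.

Answer: 26

Derivation:
Simulating step by step:
Generation 0 (given above): 39 live cells
Generation 1: 26 live cells
..#..###..
.#.#......
.#...####.
.##...##..
..##.#.##.
..##.#....
....#..#..
.....#....
Population at generation 1: 26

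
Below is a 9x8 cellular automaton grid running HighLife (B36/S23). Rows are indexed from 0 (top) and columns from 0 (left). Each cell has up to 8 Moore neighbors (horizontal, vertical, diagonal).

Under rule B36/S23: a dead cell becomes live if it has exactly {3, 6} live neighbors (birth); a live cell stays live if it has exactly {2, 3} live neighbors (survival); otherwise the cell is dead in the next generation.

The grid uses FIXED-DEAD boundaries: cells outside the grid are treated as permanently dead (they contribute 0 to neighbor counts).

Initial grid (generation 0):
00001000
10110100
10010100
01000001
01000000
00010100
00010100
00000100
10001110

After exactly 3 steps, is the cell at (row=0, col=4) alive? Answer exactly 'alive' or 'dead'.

Simulating step by step:
Generation 0 (given above): 20 live cells
Generation 1: 19 live cells
00011000
01110100
10010010
11100000
00100000
00100000
00000110
00000000
00001110
Generation 2: 16 live cells
00011000
01000100
11111000
10110000
00110000
00000000
00000000
00001000
00000100
Generation 3: 11 live cells
00001000
11000100
10001000
11000000
01110000
00000000
00000000
00000000
00000000

Cell (0,4) at generation 3: 1 -> alive

Answer: alive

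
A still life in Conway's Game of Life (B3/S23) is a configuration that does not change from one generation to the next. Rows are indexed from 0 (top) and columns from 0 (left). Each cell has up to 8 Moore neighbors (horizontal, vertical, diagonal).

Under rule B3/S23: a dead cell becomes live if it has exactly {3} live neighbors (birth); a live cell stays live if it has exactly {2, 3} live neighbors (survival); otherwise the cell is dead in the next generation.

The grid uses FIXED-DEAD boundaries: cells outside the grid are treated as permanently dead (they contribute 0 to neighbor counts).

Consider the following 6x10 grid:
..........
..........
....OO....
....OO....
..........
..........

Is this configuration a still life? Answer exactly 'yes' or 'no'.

Answer: yes

Derivation:
Compute generation 1 and compare to generation 0 (given above):
Generation 1:
..........
..........
....OO....
....OO....
..........
..........
The grids are IDENTICAL -> still life.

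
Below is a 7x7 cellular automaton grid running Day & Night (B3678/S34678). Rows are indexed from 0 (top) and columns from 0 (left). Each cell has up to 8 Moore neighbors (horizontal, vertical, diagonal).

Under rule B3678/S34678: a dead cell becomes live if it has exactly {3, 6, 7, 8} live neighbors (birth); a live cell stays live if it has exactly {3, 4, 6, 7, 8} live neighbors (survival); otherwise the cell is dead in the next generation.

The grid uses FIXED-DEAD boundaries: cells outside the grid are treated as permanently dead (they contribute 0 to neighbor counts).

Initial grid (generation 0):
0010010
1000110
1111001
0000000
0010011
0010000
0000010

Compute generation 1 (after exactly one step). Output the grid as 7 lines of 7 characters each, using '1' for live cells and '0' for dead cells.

Simulating step by step:
Generation 0 (given above): 15 live cells
Generation 1: 12 live cells
(generation 1 grid is the final answer)

Answer: 0000100
0000111
0100110
0001011
0000000
0000011
0000000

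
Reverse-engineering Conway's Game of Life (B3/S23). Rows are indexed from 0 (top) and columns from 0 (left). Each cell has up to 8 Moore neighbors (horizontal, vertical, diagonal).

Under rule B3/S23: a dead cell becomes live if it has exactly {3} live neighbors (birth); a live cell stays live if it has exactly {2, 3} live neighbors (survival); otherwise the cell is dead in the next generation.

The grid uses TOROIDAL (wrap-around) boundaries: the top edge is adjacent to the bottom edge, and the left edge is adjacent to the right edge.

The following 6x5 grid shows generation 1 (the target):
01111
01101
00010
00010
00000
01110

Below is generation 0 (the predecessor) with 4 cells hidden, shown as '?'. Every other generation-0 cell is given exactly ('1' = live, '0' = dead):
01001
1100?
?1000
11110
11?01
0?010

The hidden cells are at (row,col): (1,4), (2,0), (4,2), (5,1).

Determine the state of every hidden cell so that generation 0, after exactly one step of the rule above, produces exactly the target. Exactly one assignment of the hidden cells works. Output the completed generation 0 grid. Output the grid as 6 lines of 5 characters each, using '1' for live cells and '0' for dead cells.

Hidden generation-0 cells (in order): (1,4), (2,0), (4,2), (5,1).
A hidden cell only influences target cells in its own 3x3 neighborhood. Try each of the 2^4 = 16 assignments, step the completed generation 0 forward once under B3/S23, and compare with the target:
  (1,4)=0 (2,0)=0 (4,2)=0 (5,1)=0 -> step gives (0,3)='0' but target has '1' -> reject
  (1,4)=0 (2,0)=0 (4,2)=0 (5,1)=1 -> step gives (0,2)='0' but target has '1' -> reject
  (1,4)=0 (2,0)=0 (4,2)=1 (5,1)=0 -> step gives (0,3)='0' but target has '1' -> reject
  (1,4)=0 (2,0)=0 (4,2)=1 (5,1)=1 -> step gives (0,2)='0' but target has '1' -> reject
  (1,4)=0 (2,0)=1 (4,2)=0 (5,1)=0 -> step gives (0,3)='0' but target has '1' -> reject
  (1,4)=0 (2,0)=1 (4,2)=0 (5,1)=1 -> step gives (0,2)='0' but target has '1' -> reject
  (1,4)=0 (2,0)=1 (4,2)=1 (5,1)=0 -> step gives (0,3)='0' but target has '1' -> reject
  (1,4)=0 (2,0)=1 (4,2)=1 (5,1)=1 -> step gives (0,2)='0' but target has '1' -> reject
  (1,4)=1 (2,0)=0 (4,2)=0 (5,1)=0 -> step reproduces the target at every cell -> ACCEPT
  (1,4)=1 (2,0)=0 (4,2)=0 (5,1)=1 -> step gives (0,2)='0' but target has '1' -> reject
  (1,4)=1 (2,0)=0 (4,2)=1 (5,1)=0 -> step gives (5,1)='0' but target has '1' -> reject
  (1,4)=1 (2,0)=0 (4,2)=1 (5,1)=1 -> step gives (0,2)='0' but target has '1' -> reject
  (1,4)=1 (2,0)=1 (4,2)=0 (5,1)=0 -> step gives (1,1)='0' but target has '1' -> reject
  (1,4)=1 (2,0)=1 (4,2)=0 (5,1)=1 -> step gives (0,2)='0' but target has '1' -> reject
  (1,4)=1 (2,0)=1 (4,2)=1 (5,1)=0 -> step gives (1,1)='0' but target has '1' -> reject
  (1,4)=1 (2,0)=1 (4,2)=1 (5,1)=1 -> step gives (0,2)='0' but target has '1' -> reject
Unique solution: (1,4)=live, (2,0)=dead, (4,2)=dead, (5,1)=dead.
Check: live-neighbor counts of every cell in the completed generation 0:
52333
53322
65534
55424
44544
53324
Applying B3/S23 to generation 0 with these counts gives:
01111
01101
00010
00010
00000
01110
which matches the target exactly.

Answer: 01001
11001
01000
11110
11001
00010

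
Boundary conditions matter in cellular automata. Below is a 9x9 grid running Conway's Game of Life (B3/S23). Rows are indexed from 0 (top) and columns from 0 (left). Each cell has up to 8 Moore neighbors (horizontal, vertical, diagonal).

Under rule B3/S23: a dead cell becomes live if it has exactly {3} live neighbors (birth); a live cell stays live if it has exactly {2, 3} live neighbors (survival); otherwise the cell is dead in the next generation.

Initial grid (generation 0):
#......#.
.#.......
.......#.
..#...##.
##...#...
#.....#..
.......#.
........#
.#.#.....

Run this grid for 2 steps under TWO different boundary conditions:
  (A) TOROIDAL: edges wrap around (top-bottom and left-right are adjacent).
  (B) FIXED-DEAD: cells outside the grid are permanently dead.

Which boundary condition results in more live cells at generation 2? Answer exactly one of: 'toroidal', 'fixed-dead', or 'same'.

Under TOROIDAL boundary, generation 2:
.#.......
##.....##
#.....#..
.#...#...
..#..#...
.#....#..
.......##
#......#.
#.......#
Population = 19

Under FIXED-DEAD boundary, generation 2:
.........
.........
......##.
##...#..#
..#..#.#.
##....##.
.........
.........
.........
Population = 13

Comparison: toroidal=19, fixed-dead=13 -> toroidal

Answer: toroidal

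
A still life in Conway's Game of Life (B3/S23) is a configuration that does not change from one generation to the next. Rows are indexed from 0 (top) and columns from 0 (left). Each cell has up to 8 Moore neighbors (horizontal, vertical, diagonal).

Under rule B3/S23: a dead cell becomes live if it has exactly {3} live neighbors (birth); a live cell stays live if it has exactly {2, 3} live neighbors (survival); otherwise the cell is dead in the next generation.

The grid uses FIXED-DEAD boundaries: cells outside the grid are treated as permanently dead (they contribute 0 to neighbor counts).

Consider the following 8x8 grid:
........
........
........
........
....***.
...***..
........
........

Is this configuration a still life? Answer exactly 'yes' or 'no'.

Answer: no

Derivation:
Compute generation 1 and compare to generation 0 (given above):
Generation 1:
........
........
........
.....*..
...*..*.
...*..*.
....*...
........
Cell (3,5) differs: gen0=0 vs gen1=1 -> NOT a still life.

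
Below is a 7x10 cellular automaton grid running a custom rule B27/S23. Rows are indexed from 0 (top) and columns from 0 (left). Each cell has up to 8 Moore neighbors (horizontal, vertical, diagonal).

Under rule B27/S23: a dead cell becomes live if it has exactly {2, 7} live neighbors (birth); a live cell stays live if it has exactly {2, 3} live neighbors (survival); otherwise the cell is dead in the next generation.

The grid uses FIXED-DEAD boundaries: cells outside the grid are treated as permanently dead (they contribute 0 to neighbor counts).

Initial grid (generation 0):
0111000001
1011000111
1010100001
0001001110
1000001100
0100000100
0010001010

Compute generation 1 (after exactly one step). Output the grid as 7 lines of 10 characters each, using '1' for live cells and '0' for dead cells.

Answer: 1101100101
1000000001
0010110001
1011101011
0110010000
1110010000
0100000000

Derivation:
Simulating step by step:
Generation 0 (given above): 26 live cells
Generation 1: 27 live cells
(generation 1 grid is the final answer)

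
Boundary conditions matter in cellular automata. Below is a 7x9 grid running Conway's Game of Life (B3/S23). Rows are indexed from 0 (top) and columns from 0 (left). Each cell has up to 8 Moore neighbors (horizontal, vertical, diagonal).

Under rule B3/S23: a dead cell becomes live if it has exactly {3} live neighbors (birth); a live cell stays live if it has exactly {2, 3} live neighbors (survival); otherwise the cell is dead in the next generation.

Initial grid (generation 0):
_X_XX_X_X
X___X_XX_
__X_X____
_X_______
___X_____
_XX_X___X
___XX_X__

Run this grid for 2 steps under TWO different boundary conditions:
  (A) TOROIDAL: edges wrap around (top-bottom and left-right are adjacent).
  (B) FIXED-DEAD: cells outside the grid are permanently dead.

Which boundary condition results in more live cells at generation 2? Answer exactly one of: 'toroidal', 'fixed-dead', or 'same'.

Under TOROIDAL boundary, generation 2:
__XX_XX__
____X_X__
_____XXXX
X__X_____
_X_______
X_XXX____
XXXX_X___
Population = 22

Under FIXED-DEAD boundary, generation 2:
__XXX_XX_
_X____XX_
_X___XX__
_X_X_____
_X_______
_X___X___
__X__X___
Population = 18

Comparison: toroidal=22, fixed-dead=18 -> toroidal

Answer: toroidal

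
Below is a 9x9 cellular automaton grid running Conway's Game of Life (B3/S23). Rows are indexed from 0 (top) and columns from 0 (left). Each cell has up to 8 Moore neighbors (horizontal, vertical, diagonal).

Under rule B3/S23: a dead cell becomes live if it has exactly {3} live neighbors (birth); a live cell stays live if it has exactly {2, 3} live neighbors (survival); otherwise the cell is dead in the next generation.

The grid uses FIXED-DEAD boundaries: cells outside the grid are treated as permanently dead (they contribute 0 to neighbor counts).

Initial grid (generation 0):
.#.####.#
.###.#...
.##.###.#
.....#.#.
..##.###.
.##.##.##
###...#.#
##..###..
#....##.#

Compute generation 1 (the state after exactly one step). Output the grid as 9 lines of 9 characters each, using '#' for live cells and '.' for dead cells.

Answer: .#.#.##..
#........
.#.....#.
.#......#
.###.....
#...#...#
........#
..#.#....
##..#.##.

Derivation:
Simulating step by step:
Generation 0 (given above): 43 live cells
Generation 1: 23 live cells
(generation 1 grid is the final answer)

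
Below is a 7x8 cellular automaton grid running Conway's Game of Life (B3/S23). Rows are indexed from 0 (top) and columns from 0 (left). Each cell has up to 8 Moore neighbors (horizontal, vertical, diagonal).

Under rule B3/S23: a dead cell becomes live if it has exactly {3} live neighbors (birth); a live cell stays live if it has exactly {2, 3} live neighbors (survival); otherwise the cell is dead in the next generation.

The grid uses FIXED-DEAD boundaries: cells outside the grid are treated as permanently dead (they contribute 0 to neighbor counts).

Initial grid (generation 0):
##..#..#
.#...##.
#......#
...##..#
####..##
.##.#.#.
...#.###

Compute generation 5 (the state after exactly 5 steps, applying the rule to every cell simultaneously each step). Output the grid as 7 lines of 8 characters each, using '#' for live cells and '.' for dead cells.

Simulating step by step:
Generation 0 (given above): 26 live cells
Generation 1: 26 live cells
##...##.
.#...###
....##.#
#..##..#
#.....##
#...#...
..######
Generation 2: 25 live cells
##...#.#
##.....#
...#...#
...##..#
##.#####
.#..#...
...####.
Generation 3: 23 live cells
##....#.
###....#
..###.##
.......#
##....##
##.....#
...###..
Generation 4: 24 live cells
#.#.....
#....#.#
..##..##
.###.#..
##....##
###.##.#
....#...
Generation 5: 22 live cells
(generation 5 grid is the final answer)

Answer: .#......
..##...#
...#.#.#
#..###..
.......#
#.####.#
.#.###..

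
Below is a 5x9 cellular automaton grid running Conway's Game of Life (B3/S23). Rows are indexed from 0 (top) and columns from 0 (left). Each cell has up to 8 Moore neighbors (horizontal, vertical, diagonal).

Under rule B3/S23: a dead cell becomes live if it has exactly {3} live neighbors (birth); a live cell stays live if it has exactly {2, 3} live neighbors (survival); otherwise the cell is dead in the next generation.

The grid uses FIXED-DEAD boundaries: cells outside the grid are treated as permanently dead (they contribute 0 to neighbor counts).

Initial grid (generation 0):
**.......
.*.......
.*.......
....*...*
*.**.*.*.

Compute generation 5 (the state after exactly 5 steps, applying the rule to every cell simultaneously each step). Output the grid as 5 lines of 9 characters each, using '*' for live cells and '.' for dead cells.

Simulating step by step:
Generation 0 (given above): 11 live cells
Generation 1: 10 live cells
**.......
.**......
.........
.****....
...**....
Generation 2: 9 live cells
***......
***......
.........
..*.*....
....*....
Generation 3: 8 live cells
*.*......
*.*......
..**.....
...*.....
...*.....
Generation 4: 6 live cells
.........
..*......
.***.....
...**....
.........
Generation 5: 7 live cells
(generation 5 grid is the final answer)

Answer: .........
.***.....
.*..*....
...**....
.........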